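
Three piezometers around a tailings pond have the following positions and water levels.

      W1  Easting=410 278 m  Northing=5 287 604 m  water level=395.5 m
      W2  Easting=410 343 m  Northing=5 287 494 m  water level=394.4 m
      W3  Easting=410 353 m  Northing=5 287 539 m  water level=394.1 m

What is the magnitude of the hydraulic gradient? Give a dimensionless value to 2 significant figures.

Differences from W1: to W2 (Δx, Δy, Δh) = (65, -110, -1.1); to W3 = (75, -65, -1.4).
Solve a·Δx + b·Δy = Δh: det = 65·(-65) − 75·(-110) = 4025.
∂h/∂x = [(-1.1)·(-65) − (-1.4)·(-110)] / 4025 = -0.02050
∂h/∂y = [65·(-1.4) − 75·(-1.1)] / 4025 = -0.002112
|∇h| = √(-0.02050² + -0.002112²) = 0.02061

0.021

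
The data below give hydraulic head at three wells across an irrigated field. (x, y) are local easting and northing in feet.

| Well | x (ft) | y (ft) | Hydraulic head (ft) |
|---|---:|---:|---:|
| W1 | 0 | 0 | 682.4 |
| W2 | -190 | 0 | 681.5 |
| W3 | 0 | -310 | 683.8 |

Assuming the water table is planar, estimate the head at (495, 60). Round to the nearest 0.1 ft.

684.5 ft

∂h/∂x = (681.5 − 682.4) / (-190 − 0) = +0.004737
∂h/∂y = (683.8 − 682.4) / (-310 − 0) = -0.004516
h(495, 60) = 682.4 + (+0.004737)·(495) + (-0.004516)·(60) = 682.4 +2.345 -0.271 = 684.474 ft.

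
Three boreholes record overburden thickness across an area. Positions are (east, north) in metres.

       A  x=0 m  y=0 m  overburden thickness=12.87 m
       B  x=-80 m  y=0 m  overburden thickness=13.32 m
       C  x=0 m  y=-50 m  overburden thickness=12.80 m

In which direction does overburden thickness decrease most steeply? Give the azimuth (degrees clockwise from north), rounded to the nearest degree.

104°

∂d/∂x = (13.32 − 12.87) / (-80 − 0) = -0.005625
∂d/∂y = (12.80 − 12.87) / (-50 − 0) = +0.001400
Steepest decrease is along −∇f: components (+0.005625 E, -0.001400 N).
Azimuth = atan2(+0.005625, -0.001400) = 104.0° ≈ 104°.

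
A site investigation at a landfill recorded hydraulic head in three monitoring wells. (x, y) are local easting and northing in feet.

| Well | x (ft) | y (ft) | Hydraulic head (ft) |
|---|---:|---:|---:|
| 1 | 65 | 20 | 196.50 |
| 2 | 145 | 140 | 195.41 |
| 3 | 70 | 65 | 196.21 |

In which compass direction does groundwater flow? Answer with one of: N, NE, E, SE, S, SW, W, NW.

Three-point gradient (reference 1): Δ to 2 = (80, 120, -1.09), Δ to 3 = (5, 45, -0.29).
∂h/∂x = -0.004750, ∂h/∂y = -0.005917 (det = 3000).
Flow = −∇h = (+0.004750 east, +0.005917 north), which points northeast.

NE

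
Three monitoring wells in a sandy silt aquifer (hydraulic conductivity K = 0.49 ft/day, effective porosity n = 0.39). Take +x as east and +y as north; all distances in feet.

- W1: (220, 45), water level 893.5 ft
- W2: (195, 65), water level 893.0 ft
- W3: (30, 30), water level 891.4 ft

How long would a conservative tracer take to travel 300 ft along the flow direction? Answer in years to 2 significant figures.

42 years

Differences from W1: to W2 (Δx, Δy, Δh) = (-25, 20, -0.5); to W3 = (-190, -15, -2.1).
Solve a·Δx + b·Δy = Δh: det = (-25)·(-15) − (-190)·20 = 4175.
∂h/∂x = [(-0.5)·(-15) − (-2.1)·20] / 4175 = +0.01186
∂h/∂y = [(-25)·(-2.1) − (-190)·(-0.5)] / 4175 = -0.01018
|∇h| = √(0.01186² + -0.01018²) = 0.01563
Seepage velocity v = K·i/n = 0.49 × 0.01563 / 0.39 = 0.01964 ft/day.
t = 300 / 0.01964 = 1.527e+04 days = 41.8 years.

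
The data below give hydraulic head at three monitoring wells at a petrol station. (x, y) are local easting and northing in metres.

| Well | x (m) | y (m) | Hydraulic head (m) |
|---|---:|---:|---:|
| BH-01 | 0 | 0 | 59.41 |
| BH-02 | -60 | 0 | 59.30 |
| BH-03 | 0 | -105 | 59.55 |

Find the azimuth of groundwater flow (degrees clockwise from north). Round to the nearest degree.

306°

∂h/∂x = (59.30 − 59.41) / (-60 − 0) = +0.001833
∂h/∂y = (59.55 − 59.41) / (-105 − 0) = -0.001333
Flow direction (−∇h) has components (-0.001833 E, +0.001333 N).
Azimuth = atan2(E, N) = atan2(-0.001833, +0.001333) = 306.0° ≈ 306°.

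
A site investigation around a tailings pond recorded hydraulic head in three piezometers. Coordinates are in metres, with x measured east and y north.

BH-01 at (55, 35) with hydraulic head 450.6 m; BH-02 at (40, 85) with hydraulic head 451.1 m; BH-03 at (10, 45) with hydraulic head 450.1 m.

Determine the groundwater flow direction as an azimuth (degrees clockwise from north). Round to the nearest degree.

With h = a·x + b·y + c and BH-01 as origin, the differences give:
  (-15)·a + 50·b = +0.5
  (-45)·a + 10·b = -0.5
Eliminate b (×10 and ×50, subtract): 2100·a = 30.00 → a = ∂h/∂x = +0.01429
Back-substitute: b = ∂h/∂y = +0.01429.
Flow direction (−∇h) has components (-0.01429 E, -0.01429 N).
Azimuth = atan2(E, N) = atan2(-0.01429, -0.01429) = 225.0° ≈ 225°.

225°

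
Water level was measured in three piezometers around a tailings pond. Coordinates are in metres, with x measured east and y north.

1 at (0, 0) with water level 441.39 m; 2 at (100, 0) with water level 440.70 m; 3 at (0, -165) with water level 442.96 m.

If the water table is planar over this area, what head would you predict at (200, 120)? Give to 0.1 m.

∂h/∂x = (440.70 − 441.39) / (100 − 0) = -0.006900
∂h/∂y = (442.96 − 441.39) / (-165 − 0) = -0.009515
h(200, 120) = 441.39 + (-0.006900)·(200) + (-0.009515)·(120) = 441.39 -1.380 -1.142 = 438.868 m.

438.9 m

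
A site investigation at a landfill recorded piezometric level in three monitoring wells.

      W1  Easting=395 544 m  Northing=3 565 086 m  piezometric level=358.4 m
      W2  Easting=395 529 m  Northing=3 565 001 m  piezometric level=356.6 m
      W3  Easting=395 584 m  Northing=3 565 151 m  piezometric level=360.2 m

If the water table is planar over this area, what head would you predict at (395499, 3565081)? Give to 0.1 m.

Taking W1 as reference: W2−W1 = (-15, -85, -1.8); W3−W1 = (40, 65, +1.8).
Solve a·Δx + b·Δy = Δh: det = (-15)·65 − 40·(-85) = 2425.
∂h/∂x = [(-1.8)·65 − (+1.8)·(-85)] / 2425 = +0.01485
∂h/∂y = [(-15)·(+1.8) − 40·(-1.8)] / 2425 = +0.01856
h(395499, 3565081) = 358.4 + (+0.01485)·(-45) + (+0.01856)·(-5) = 358.4 -0.668 -0.093 = 357.639 m.

357.6 m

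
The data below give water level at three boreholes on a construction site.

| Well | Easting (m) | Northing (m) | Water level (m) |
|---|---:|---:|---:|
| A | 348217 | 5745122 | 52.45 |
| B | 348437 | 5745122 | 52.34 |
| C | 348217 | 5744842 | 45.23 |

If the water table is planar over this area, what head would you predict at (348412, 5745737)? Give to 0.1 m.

68.2 m

∂h/∂x = (52.34 − 52.45) / (348437 − 348217) = -0.0005000
∂h/∂y = (45.23 − 52.45) / (5744842 − 5745122) = +0.02579
h(348412, 5745737) = 52.45 + (-0.0005000)·(195) + (+0.02579)·(615) = 52.45 -0.097 +15.858 = 68.211 m.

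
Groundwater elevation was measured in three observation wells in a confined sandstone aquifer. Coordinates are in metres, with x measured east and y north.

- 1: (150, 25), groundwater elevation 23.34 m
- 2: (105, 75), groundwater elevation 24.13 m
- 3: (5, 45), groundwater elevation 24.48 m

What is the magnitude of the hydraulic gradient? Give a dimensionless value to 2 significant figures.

With h = a·x + b·y + c and 1 as origin, the differences give:
  (-45)·a + 50·b = +0.79
  (-145)·a + 20·b = +1.14
Eliminate b (×20 and ×50, subtract): 6350·a = -41.200 → a = ∂h/∂x = -0.006488
Back-substitute: b = ∂h/∂y = +0.009961.
|∇h| = √(-0.006488² + 0.009961²) = 0.01189

0.012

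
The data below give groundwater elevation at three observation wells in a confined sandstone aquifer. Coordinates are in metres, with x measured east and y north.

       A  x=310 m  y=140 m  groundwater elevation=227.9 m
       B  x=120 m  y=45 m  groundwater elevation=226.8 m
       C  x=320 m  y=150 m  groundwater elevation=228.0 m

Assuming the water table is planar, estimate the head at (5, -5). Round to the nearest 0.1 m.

226.2 m

Three-point gradient (reference A): Δ to B = (-190, -95, -1.1), Δ to C = (10, 10, +0.1).
∂h/∂x = +0.001579, ∂h/∂y = +0.008421 (det = -950).
h(5, -5) = 227.9 + (+0.001579)·(-305) + (+0.008421)·(-145) = 227.9 -0.482 -1.221 = 226.197 m.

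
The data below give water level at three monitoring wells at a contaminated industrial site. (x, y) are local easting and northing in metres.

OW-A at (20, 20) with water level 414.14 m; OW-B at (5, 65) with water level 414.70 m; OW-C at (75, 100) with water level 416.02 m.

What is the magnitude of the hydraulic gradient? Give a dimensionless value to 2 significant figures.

0.019

Taking OW-A as reference: OW-B−OW-A = (-15, 45, +0.56); OW-C−OW-A = (55, 80, +1.88).
Determinant of the coordinate differences = (-15)·80 − 55·45 = -3675.
∂h/∂x = [(+0.56)·80 − (+1.88)·45] / -3675 = +0.01083
∂h/∂y = [(-15)·(+1.88) − 55·(+0.56)] / -3675 = +0.01605
|∇h| = √(0.01083² + 0.01605²) = 0.01936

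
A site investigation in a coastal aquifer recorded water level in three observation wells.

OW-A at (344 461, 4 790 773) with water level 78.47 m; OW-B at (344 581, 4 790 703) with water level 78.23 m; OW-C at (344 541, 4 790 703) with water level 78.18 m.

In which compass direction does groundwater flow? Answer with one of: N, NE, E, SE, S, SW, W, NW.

S

Taking OW-A as reference: OW-B−OW-A = (120, -70, -0.24); OW-C−OW-A = (80, -70, -0.29).
Solve a·Δx + b·Δy = Δh: det = 120·(-70) − 80·(-70) = -2800.
∂h/∂x = [(-0.24)·(-70) − (-0.29)·(-70)] / -2800 = +0.001250
∂h/∂y = [120·(-0.29) − 80·(-0.24)] / -2800 = +0.005571
Flow = −∇h = (-0.001250 east, -0.005571 north), which points south.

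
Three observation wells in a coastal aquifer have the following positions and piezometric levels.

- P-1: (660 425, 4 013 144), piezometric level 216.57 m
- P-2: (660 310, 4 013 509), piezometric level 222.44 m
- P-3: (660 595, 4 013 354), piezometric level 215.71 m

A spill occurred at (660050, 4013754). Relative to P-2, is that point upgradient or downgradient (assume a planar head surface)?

upgradient

Differences from P-1: to P-2 (Δx, Δy, Δh) = (-115, 365, +5.87); to P-3 = (170, 210, -0.86).
Determinant of the coordinate differences = (-115)·210 − 170·365 = -86200.
∂h/∂x = [(+5.87)·210 − (-0.86)·365] / -86200 = -0.01794
∂h/∂y = [(-115)·(-0.86) − 170·(+5.87)] / -86200 = +0.01043
Head at (660050, 4013754) = 216.57 + (-0.01794)·(-375) + (+0.01043)·(610) = 229.66 m.
That is higher than the 222.44 m at P-2, so the point is upgradient.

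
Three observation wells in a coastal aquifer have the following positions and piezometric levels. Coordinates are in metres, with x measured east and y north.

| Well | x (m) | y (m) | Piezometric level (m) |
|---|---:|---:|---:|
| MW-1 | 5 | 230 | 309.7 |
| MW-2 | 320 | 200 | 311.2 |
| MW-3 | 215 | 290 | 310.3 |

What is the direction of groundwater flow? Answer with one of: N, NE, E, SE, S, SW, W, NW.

Three-point gradient (reference MW-1): Δ to MW-2 = (315, -30, +1.5), Δ to MW-3 = (210, 60, +0.6).
∂h/∂x = +0.004286, ∂h/∂y = -0.005000 (det = 25200).
Flow = −∇h = (-0.004286 east, +0.005000 north), which points northwest.

NW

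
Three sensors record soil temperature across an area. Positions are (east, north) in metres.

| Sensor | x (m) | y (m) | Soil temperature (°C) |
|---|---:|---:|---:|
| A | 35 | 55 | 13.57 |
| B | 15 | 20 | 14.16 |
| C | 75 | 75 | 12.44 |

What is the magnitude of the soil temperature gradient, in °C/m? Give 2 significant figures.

0.028 °C/m

Three-point gradient (reference A): Δ to B = (-20, -35, +0.59), Δ to C = (40, 20, -1.13).
∂T/∂x = -0.02775, ∂T/∂y = -0.0010000 (det = 1000).
|∇f| = √(-0.02775² + -0.0010000²) = 0.02777 °C/m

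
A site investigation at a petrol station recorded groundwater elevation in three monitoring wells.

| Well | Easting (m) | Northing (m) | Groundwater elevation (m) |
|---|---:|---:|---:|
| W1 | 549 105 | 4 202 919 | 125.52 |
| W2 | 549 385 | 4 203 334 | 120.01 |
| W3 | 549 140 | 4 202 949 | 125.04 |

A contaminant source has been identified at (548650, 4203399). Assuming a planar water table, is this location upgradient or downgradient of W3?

With h = a·x + b·y + c and W1 as origin, the differences give:
  280·a + 415·b = -5.51
  35·a + 30·b = -0.48
Eliminate b (×30 and ×415, subtract): -6125·a = 33.900 → a = ∂h/∂x = -0.005535
Back-substitute: b = ∂h/∂y = -0.009543.
Head at (548650, 4203399) = 125.52 + (-0.005535)·(-455) + (-0.009543)·(480) = 123.46 m.
That is lower than the 125.04 m at W3, so the point is downgradient.

downgradient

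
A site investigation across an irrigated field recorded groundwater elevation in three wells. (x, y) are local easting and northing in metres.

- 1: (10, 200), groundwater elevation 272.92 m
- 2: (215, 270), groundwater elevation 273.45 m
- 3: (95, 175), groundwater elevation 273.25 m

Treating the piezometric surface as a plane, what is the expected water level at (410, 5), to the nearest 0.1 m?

274.6 m

Differences from 1: to 2 (Δx, Δy, Δh) = (205, 70, +0.53); to 3 = (85, -25, +0.33).
Determinant of the coordinate differences = 205·(-25) − 85·70 = -11075.
∂h/∂x = [(+0.53)·(-25) − (+0.33)·70] / -11075 = +0.003282
∂h/∂y = [205·(+0.33) − 85·(+0.53)] / -11075 = -0.002041
h(410, 5) = 272.92 + (+0.003282)·(400) + (-0.002041)·(-195) = 272.92 +1.313 +0.398 = 274.631 m.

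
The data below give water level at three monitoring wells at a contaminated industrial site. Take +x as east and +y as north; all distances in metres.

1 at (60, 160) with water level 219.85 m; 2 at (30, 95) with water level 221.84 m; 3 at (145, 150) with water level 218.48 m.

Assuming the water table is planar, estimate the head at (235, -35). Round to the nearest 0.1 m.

220.9 m

Three-point gradient (reference 1): Δ to 2 = (-30, -65, +1.99), Δ to 3 = (85, -10, -1.37).
∂h/∂x = -0.01870, ∂h/∂y = -0.02198 (det = 5825).
h(235, -35) = 219.85 + (-0.01870)·(175) + (-0.02198)·(-195) = 219.85 -3.273 +4.287 = 220.863 m.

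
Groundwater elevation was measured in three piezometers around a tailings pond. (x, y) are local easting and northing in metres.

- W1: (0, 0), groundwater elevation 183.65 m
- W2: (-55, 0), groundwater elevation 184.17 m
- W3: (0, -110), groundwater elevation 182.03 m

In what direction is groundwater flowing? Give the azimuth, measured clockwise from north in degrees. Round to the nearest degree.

∂h/∂x = (184.17 − 183.65) / (-55 − 0) = -0.009455
∂h/∂y = (182.03 − 183.65) / (-110 − 0) = +0.01473
Flow direction (−∇h) has components (+0.009455 E, -0.01473 N).
Azimuth = atan2(E, N) = atan2(+0.009455, -0.01473) = 147.3° ≈ 147°.

147°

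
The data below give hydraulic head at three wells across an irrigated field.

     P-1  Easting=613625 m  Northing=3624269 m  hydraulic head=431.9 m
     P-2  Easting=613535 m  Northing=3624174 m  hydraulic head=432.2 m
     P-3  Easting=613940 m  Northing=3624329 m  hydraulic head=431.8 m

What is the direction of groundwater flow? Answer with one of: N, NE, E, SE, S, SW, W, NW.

N

Taking P-1 as reference: P-2−P-1 = (-90, -95, +0.3); P-3−P-1 = (315, 60, -0.1).
Solve a·Δx + b·Δy = Δh: det = (-90)·60 − 315·(-95) = 24525.
∂h/∂x = [(+0.3)·60 − (-0.1)·(-95)] / 24525 = +0.0003466
∂h/∂y = [(-90)·(-0.1) − 315·(+0.3)] / 24525 = -0.003486
Flow = −∇h = (-0.0003466 east, +0.003486 north), which points north.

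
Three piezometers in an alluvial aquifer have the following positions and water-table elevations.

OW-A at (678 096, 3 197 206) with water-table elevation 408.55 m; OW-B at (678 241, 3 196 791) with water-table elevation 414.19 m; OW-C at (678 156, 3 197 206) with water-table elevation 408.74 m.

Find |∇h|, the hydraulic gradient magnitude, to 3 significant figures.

Three-point gradient (reference OW-A): Δ to OW-B = (145, -415, +5.64), Δ to OW-C = (60, 0, +0.19).
∂h/∂x = +0.003167, ∂h/∂y = -0.01248 (det = 24900).
|∇h| = √(0.003167² + -0.01248²) = 0.01288

0.0129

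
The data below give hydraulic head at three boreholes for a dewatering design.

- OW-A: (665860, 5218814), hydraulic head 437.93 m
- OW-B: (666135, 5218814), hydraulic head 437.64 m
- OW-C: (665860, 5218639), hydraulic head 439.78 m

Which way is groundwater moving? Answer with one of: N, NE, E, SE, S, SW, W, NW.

∂h/∂x = (437.64 − 437.93) / (666135 − 665860) = -0.001055
∂h/∂y = (439.78 − 437.93) / (5218639 − 5218814) = -0.01057
Flow = −∇h = (+0.001055 east, +0.01057 north), which points north.

N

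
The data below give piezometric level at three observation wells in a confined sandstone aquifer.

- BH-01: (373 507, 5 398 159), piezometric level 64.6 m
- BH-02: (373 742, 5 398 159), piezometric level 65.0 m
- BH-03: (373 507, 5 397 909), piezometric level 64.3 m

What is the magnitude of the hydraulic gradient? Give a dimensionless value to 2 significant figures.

0.0021

∂h/∂x = (65.0 − 64.6) / (373742 − 373507) = +0.001702
∂h/∂y = (64.3 − 64.6) / (5397909 − 5398159) = +0.001200
|∇h| = √(0.001702² + 0.001200²) = 0.002082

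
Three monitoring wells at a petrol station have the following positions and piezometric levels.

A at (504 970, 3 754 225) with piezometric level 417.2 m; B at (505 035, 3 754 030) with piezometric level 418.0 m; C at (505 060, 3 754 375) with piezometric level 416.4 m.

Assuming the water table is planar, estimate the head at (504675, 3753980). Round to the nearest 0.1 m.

418.7 m

Taking A as reference: B−A = (65, -195, +0.8); C−A = (90, 150, -0.8).
Solve a·Δx + b·Δy = Δh: det = 65·150 − 90·(-195) = 27300.
∂h/∂x = [(+0.8)·150 − (-0.8)·(-195)] / 27300 = -0.001319
∂h/∂y = [65·(-0.8) − 90·(+0.8)] / 27300 = -0.004542
h(504675, 3753980) = 417.2 + (-0.001319)·(-295) + (-0.004542)·(-245) = 417.2 +0.389 +1.113 = 418.702 m.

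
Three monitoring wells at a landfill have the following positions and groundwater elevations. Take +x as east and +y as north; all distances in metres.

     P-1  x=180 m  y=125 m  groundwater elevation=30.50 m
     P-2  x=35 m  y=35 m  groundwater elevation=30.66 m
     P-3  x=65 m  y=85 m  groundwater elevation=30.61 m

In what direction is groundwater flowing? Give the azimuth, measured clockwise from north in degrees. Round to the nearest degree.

055°

Differences from P-1: to P-2 (Δx, Δy, Δh) = (-145, -90, +0.16); to P-3 = (-115, -40, +0.11).
Solve a·Δx + b·Δy = Δh: det = (-145)·(-40) − (-115)·(-90) = -4550.
∂h/∂x = [(+0.16)·(-40) − (+0.11)·(-90)] / -4550 = -0.0007692
∂h/∂y = [(-145)·(+0.11) − (-115)·(+0.16)] / -4550 = -0.0005385
Flow direction (−∇h) has components (+0.0007692 E, +0.0005385 N).
Azimuth = atan2(E, N) = atan2(+0.0007692, +0.0005385) = 55.0° ≈ 055°.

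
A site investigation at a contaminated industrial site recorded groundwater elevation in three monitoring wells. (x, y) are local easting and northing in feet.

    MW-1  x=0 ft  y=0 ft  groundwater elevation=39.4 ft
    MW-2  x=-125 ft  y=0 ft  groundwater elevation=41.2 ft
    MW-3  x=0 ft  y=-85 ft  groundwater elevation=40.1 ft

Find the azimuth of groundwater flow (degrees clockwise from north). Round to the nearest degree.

∂h/∂x = (41.2 − 39.4) / (-125 − 0) = -0.01440
∂h/∂y = (40.1 − 39.4) / (-85 − 0) = -0.008235
Flow direction (−∇h) has components (+0.01440 E, +0.008235 N).
Azimuth = atan2(E, N) = atan2(+0.01440, +0.008235) = 60.2° ≈ 060°.

060°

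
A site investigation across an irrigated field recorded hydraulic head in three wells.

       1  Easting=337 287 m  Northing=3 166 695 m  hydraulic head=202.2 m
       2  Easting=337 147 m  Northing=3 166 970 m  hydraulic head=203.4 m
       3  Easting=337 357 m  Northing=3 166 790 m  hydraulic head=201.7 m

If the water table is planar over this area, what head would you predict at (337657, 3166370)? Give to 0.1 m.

With h = a·x + b·y + c and 1 as origin, the differences give:
  (-140)·a + 275·b = +1.2
  70·a + 95·b = -0.5
Eliminate b (×95 and ×275, subtract): -32550·a = 251.50 → a = ∂h/∂x = -0.007727
Back-substitute: b = ∂h/∂y = +0.0004301.
h(337657, 3166370) = 202.2 + (-0.007727)·(370) + (+0.0004301)·(-325) = 202.2 -2.859 -0.140 = 199.201 m.

199.2 m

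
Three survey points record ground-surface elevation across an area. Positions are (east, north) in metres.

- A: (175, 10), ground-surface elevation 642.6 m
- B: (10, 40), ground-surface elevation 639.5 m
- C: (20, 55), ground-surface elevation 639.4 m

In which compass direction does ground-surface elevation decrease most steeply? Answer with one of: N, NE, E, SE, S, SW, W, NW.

NW

Taking A as reference: B−A = (-165, 30, -3.1); C−A = (-155, 45, -3.2).
Solve a·Δx + b·Δy = Δz: det = (-165)·45 − (-155)·30 = -2775.
∂z/∂x = [(-3.1)·45 − (-3.2)·30] / -2775 = +0.01568
∂z/∂y = [(-165)·(-3.2) − (-155)·(-3.1)] / -2775 = -0.01712
Steepest decrease is along −∇f = (-0.01568 E, +0.01712 N) → northwest.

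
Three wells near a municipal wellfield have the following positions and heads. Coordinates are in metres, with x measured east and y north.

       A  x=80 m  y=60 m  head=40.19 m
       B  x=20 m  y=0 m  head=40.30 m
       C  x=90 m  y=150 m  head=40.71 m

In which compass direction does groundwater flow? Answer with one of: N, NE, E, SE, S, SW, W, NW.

With h = a·x + b·y + c and A as origin, the differences give:
  (-60)·a + (-60)·b = +0.11
  10·a + 90·b = +0.52
Eliminate b (×90 and ×(-60), subtract): -4800·a = 41.100 → a = ∂h/∂x = -0.008563
Back-substitute: b = ∂h/∂y = +0.006729.
Flow = −∇h = (+0.008563 east, -0.006729 north), which points southeast.

SE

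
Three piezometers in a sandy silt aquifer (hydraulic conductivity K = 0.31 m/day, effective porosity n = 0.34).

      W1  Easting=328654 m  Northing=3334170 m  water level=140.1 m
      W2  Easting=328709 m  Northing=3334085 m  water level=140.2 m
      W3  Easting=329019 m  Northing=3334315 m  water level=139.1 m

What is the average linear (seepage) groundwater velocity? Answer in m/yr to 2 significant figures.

Three-point gradient (reference W1): Δ to W2 = (55, -85, +0.1), Δ to W3 = (365, 145, -1.0).
∂h/∂x = -0.001808, ∂h/∂y = -0.002346 (det = 39000).
|∇h| = √(-0.001808² + -0.002346²) = 0.002962
Seepage velocity v = K·i/n = 0.31 × 0.002962 / 0.34 = 0.002701 m/day = 0.9865 m/yr.

0.99 m/yr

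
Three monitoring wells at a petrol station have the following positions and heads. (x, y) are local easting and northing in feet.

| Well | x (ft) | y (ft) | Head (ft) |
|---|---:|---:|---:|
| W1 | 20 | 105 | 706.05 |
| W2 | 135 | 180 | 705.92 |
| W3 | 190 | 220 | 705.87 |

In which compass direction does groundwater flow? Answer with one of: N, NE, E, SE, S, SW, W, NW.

SE

With h = a·x + b·y + c and W1 as origin, the differences give:
  115·a + 75·b = -0.13
  170·a + 115·b = -0.18
Eliminate b (×115 and ×75, subtract): 475·a = -1.450 → a = ∂h/∂x = -0.003053
Back-substitute: b = ∂h/∂y = +0.002947.
Flow = −∇h = (+0.003053 east, -0.002947 north), which points southeast.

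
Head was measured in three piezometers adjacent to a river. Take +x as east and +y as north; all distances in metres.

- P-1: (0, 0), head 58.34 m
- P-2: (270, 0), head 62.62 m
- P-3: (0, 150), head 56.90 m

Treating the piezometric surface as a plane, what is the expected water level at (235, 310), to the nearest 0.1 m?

59.1 m

∂h/∂x = (62.62 − 58.34) / (270 − 0) = +0.01585
∂h/∂y = (56.90 − 58.34) / (150 − 0) = -0.009600
h(235, 310) = 58.34 + (+0.01585)·(235) + (-0.009600)·(310) = 58.34 +3.725 -2.976 = 59.089 m.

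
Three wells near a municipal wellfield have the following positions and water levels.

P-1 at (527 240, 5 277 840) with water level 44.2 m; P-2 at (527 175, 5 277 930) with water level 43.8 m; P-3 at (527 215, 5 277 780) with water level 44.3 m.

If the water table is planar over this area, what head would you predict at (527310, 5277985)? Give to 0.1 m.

With h = a·x + b·y + c and P-1 as origin, the differences give:
  (-65)·a + 90·b = -0.4
  (-25)·a + (-60)·b = +0.1
Eliminate b (×(-60) and ×90, subtract): 6150·a = 15.00 → a = ∂h/∂x = +0.002439
Back-substitute: b = ∂h/∂y = -0.002683.
h(527310, 5277985) = 44.2 + (+0.002439)·(70) + (-0.002683)·(145) = 44.2 +0.171 -0.389 = 43.982 m.

44.0 m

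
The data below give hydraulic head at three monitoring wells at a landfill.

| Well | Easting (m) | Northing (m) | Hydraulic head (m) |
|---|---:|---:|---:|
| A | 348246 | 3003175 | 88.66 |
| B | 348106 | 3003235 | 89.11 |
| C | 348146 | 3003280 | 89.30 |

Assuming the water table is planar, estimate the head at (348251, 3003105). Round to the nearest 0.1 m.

Three-point gradient (reference A): Δ to B = (-140, 60, +0.45), Δ to C = (-100, 105, +0.64).
∂h/∂x = -0.001017, ∂h/∂y = +0.005126 (det = -8700).
h(348251, 3003105) = 88.66 + (-0.001017)·(5) + (+0.005126)·(-70) = 88.66 -0.005 -0.359 = 88.296 m.

88.3 m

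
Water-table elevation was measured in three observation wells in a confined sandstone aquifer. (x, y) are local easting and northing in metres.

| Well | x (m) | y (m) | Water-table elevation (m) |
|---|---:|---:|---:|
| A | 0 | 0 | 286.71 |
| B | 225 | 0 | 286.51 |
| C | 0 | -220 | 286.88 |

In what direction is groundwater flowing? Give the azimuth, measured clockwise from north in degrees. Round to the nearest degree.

049°

∂h/∂x = (286.51 − 286.71) / (225 − 0) = -0.0008889
∂h/∂y = (286.88 − 286.71) / (-220 − 0) = -0.0007727
Flow direction (−∇h) has components (+0.0008889 E, +0.0007727 N).
Azimuth = atan2(E, N) = atan2(+0.0008889, +0.0007727) = 49.0° ≈ 049°.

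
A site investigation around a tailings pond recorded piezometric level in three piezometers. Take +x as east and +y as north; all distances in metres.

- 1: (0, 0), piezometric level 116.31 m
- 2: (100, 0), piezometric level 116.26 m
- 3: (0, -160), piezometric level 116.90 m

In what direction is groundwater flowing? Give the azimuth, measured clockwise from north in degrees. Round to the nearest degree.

008°

∂h/∂x = (116.26 − 116.31) / (100 − 0) = -0.0005000
∂h/∂y = (116.90 − 116.31) / (-160 − 0) = -0.003688
Flow direction (−∇h) has components (+0.0005000 E, +0.003688 N).
Azimuth = atan2(E, N) = atan2(+0.0005000, +0.003688) = 7.7° ≈ 008°.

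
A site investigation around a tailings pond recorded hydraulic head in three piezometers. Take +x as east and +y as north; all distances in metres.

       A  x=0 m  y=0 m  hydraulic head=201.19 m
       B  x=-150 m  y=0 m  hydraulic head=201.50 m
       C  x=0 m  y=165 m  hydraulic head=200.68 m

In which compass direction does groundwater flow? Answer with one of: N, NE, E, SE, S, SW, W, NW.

∂h/∂x = (201.50 − 201.19) / (-150 − 0) = -0.002067
∂h/∂y = (200.68 − 201.19) / (165 − 0) = -0.003091
Flow = −∇h = (+0.002067 east, +0.003091 north), which points northeast.

NE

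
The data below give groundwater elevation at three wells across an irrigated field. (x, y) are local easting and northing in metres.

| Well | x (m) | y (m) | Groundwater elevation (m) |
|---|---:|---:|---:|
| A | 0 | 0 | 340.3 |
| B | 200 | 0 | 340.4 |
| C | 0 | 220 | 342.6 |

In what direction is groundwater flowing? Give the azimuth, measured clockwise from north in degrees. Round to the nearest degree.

183°

∂h/∂x = (340.4 − 340.3) / (200 − 0) = +0.0005000
∂h/∂y = (342.6 − 340.3) / (220 − 0) = +0.01045
Flow direction (−∇h) has components (-0.0005000 E, -0.01045 N).
Azimuth = atan2(E, N) = atan2(-0.0005000, -0.01045) = 182.7° ≈ 183°.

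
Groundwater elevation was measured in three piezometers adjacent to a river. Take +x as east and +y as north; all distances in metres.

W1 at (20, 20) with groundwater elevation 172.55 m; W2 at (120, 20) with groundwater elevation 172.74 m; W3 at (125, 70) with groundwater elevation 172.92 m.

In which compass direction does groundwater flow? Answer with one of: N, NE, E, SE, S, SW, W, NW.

SW

Three-point gradient (reference W1): Δ to W2 = (100, 0, +0.19), Δ to W3 = (105, 50, +0.37).
∂h/∂x = +0.001900, ∂h/∂y = +0.003410 (det = 5000).
Flow = −∇h = (-0.001900 east, -0.003410 north), which points southwest.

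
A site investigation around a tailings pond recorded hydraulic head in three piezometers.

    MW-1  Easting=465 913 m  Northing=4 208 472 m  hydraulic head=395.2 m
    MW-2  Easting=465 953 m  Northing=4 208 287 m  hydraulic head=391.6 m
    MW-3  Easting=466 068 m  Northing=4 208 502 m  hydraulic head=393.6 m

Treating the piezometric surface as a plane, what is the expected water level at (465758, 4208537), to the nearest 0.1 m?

398.4 m

With h = a·x + b·y + c and MW-1 as origin, the differences give:
  40·a + (-185)·b = -3.6
  155·a + 30·b = -1.6
Eliminate b (×30 and ×(-185), subtract): 29875·a = -404.00 → a = ∂h/∂x = -0.01352
Back-substitute: b = ∂h/∂y = +0.01654.
h(465758, 4208537) = 395.2 + (-0.01352)·(-155) + (+0.01654)·(65) = 395.2 +2.096 +1.075 = 398.371 m.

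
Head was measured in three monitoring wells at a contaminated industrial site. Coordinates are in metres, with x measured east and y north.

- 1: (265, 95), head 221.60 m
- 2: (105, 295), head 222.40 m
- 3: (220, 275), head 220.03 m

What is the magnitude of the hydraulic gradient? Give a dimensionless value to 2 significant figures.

0.027

Three-point gradient (reference 1): Δ to 2 = (-160, 200, +0.80), Δ to 3 = (-45, 180, -1.57).
∂h/∂x = -0.02313, ∂h/∂y = -0.01451 (det = -19800).
|∇h| = √(-0.02313² + -0.01451²) = 0.0273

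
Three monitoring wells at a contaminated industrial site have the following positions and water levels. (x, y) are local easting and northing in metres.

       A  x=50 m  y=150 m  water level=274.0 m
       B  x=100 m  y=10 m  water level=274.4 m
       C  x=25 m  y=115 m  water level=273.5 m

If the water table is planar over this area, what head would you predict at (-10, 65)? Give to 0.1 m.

272.8 m

Taking A as reference: B−A = (50, -140, +0.4); C−A = (-25, -35, -0.5).
Determinant of the coordinate differences = 50·(-35) − (-25)·(-140) = -5250.
∂h/∂x = [(+0.4)·(-35) − (-0.5)·(-140)] / -5250 = +0.01600
∂h/∂y = [50·(-0.5) − (-25)·(+0.4)] / -5250 = +0.002857
h(-10, 65) = 274.0 + (+0.01600)·(-60) + (+0.002857)·(-85) = 274.0 -0.960 -0.243 = 272.797 m.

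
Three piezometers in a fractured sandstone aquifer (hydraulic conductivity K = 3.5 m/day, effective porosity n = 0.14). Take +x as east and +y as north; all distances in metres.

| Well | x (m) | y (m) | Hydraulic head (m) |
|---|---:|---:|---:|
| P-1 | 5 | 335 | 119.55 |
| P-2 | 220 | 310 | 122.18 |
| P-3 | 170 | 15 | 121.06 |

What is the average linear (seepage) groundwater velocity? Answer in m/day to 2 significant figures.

Taking P-1 as reference: P-2−P-1 = (215, -25, +2.63); P-3−P-1 = (165, -320, +1.51).
Determinant of the coordinate differences = 215·(-320) − 165·(-25) = -64675.
∂h/∂x = [(+2.63)·(-320) − (+1.51)·(-25)] / -64675 = +0.01243
∂h/∂y = [215·(+1.51) − 165·(+2.63)] / -64675 = +0.001690
|∇h| = √(0.01243² + 0.001690²) = 0.01254
Seepage velocity v = K·i/n = 3.5 × 0.01254 / 0.14 = 0.3135 m/day.

0.31 m/day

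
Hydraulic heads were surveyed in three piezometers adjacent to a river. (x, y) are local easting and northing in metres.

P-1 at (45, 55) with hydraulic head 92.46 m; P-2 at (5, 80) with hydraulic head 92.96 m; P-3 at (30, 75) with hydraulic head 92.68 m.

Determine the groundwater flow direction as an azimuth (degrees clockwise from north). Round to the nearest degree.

106°

Three-point gradient (reference P-1): Δ to P-2 = (-40, 25, +0.50), Δ to P-3 = (-15, 20, +0.22).
∂h/∂x = -0.01059, ∂h/∂y = +0.003059 (det = -425).
Flow direction (−∇h) has components (+0.01059 E, -0.003059 N).
Azimuth = atan2(E, N) = atan2(+0.01059, -0.003059) = 106.1° ≈ 106°.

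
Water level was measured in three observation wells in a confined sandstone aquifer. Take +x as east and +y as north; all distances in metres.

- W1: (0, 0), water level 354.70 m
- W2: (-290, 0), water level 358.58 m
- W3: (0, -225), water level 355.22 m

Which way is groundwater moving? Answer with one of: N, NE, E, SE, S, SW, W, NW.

∂h/∂x = (358.58 − 354.70) / (-290 − 0) = -0.01338
∂h/∂y = (355.22 − 354.70) / (-225 − 0) = -0.002311
Flow = −∇h = (+0.01338 east, +0.002311 north), which points east.

E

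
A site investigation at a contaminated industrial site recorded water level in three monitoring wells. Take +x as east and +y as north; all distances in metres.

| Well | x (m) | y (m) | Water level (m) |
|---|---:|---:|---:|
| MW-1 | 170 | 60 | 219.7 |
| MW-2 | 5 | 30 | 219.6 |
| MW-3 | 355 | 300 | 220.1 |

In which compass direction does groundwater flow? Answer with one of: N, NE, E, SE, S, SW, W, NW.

S

Taking MW-1 as reference: MW-2−MW-1 = (-165, -30, -0.1); MW-3−MW-1 = (185, 240, +0.4).
Determinant of the coordinate differences = (-165)·240 − 185·(-30) = -34050.
∂h/∂x = [(-0.1)·240 − (+0.4)·(-30)] / -34050 = +0.0003524
∂h/∂y = [(-165)·(+0.4) − 185·(-0.1)] / -34050 = +0.001395
Flow = −∇h = (-0.0003524 east, -0.001395 north), which points south.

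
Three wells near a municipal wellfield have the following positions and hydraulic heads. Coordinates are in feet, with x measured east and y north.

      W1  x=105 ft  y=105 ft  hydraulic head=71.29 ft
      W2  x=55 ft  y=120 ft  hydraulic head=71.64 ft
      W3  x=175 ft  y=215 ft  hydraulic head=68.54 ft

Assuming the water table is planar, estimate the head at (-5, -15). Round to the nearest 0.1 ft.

74.7 ft

Taking W1 as reference: W2−W1 = (-50, 15, +0.35); W3−W1 = (70, 110, -2.75).
Solve a·Δx + b·Δy = Δh: det = (-50)·110 − 70·15 = -6550.
∂h/∂x = [(+0.35)·110 − (-2.75)·15] / -6550 = -0.01218
∂h/∂y = [(-50)·(-2.75) − 70·(+0.35)] / -6550 = -0.01725
h(-5, -15) = 71.29 + (-0.01218)·(-110) + (-0.01725)·(-120) = 71.29 +1.339 +2.070 = 74.700 ft.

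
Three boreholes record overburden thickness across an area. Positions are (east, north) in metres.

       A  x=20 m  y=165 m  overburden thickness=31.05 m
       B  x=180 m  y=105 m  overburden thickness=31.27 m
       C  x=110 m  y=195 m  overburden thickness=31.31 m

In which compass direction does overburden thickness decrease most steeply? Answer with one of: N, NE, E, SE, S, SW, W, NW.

With d = a·x + b·y + c and A as origin, the differences give:
  160·a + (-60)·b = +0.22
  90·a + 30·b = +0.26
Eliminate b (×30 and ×(-60), subtract): 10200·a = 22.200 → a = ∂d/∂x = +0.002176
Back-substitute: b = ∂d/∂y = +0.002137.
Steepest decrease is along −∇f = (-0.002176 E, -0.002137 N) → southwest.

SW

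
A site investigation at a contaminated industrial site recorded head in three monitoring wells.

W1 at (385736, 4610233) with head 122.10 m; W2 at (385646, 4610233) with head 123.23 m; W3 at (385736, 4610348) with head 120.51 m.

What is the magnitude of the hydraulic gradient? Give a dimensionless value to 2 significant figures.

∂h/∂x = (123.23 − 122.10) / (385646 − 385736) = -0.01256
∂h/∂y = (120.51 − 122.10) / (4610348 − 4610233) = -0.01383
|∇h| = √(-0.01256² + -0.01383²) = 0.01868

0.019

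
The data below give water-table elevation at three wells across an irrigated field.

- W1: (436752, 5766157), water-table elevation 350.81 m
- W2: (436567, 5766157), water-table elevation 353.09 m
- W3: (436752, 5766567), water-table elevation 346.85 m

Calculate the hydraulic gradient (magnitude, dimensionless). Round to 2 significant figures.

∂h/∂x = (353.09 − 350.81) / (436567 − 436752) = -0.01232
∂h/∂y = (346.85 − 350.81) / (5766567 − 5766157) = -0.009659
|∇h| = √(-0.01232² + -0.009659²) = 0.01565

0.016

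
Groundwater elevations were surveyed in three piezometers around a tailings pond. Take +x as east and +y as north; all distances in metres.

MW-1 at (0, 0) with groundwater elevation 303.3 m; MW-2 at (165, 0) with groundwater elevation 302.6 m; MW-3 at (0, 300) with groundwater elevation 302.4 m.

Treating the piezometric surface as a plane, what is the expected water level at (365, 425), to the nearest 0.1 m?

300.5 m

∂h/∂x = (302.6 − 303.3) / (165 − 0) = -0.004242
∂h/∂y = (302.4 − 303.3) / (300 − 0) = -0.003000
h(365, 425) = 303.3 + (-0.004242)·(365) + (-0.003000)·(425) = 303.3 -1.548 -1.275 = 300.477 m.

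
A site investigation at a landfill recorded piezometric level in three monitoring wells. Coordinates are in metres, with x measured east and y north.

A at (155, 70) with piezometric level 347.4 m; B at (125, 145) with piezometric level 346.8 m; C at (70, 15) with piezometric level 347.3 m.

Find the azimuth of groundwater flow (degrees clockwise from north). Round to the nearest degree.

320°

Differences from A: to B (Δx, Δy, Δh) = (-30, 75, -0.6); to C = (-85, -55, -0.1).
Solve a·Δx + b·Δy = Δh: det = (-30)·(-55) − (-85)·75 = 8025.
∂h/∂x = [(-0.6)·(-55) − (-0.1)·75] / 8025 = +0.005047
∂h/∂y = [(-30)·(-0.1) − (-85)·(-0.6)] / 8025 = -0.005981
Flow direction (−∇h) has components (-0.005047 E, +0.005981 N).
Azimuth = atan2(E, N) = atan2(-0.005047, +0.005981) = 319.8° ≈ 320°.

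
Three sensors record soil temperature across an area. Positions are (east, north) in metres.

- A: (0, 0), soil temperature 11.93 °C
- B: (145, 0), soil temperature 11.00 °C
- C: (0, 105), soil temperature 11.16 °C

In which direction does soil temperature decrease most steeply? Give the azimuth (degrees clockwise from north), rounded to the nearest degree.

∂T/∂x = (11.00 − 11.93) / (145 − 0) = -0.006414
∂T/∂y = (11.16 − 11.93) / (105 − 0) = -0.007333
Steepest decrease is along −∇f: components (+0.006414 E, +0.007333 N).
Azimuth = atan2(+0.006414, +0.007333) = 41.2° ≈ 041°.

041°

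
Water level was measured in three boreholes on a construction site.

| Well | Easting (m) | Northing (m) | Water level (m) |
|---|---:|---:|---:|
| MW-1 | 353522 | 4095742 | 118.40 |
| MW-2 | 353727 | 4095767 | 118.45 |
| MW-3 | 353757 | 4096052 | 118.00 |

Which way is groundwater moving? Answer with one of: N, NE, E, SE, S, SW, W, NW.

With h = a·x + b·y + c and MW-1 as origin, the differences give:
  205·a + 25·b = +0.05
  235·a + 310·b = -0.40
Eliminate b (×310 and ×25, subtract): 57675·a = 25.500 → a = ∂h/∂x = +0.0004421
Back-substitute: b = ∂h/∂y = -0.001625.
Flow = −∇h = (-0.0004421 east, +0.001625 north), which points north.

N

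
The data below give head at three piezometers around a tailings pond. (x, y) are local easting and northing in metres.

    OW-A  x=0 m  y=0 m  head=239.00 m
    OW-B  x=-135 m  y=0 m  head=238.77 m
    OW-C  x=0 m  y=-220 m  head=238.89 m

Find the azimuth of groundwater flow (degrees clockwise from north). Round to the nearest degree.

254°

∂h/∂x = (238.77 − 239.00) / (-135 − 0) = +0.001704
∂h/∂y = (238.89 − 239.00) / (-220 − 0) = +0.0005000
Flow direction (−∇h) has components (-0.001704 E, -0.0005000 N).
Azimuth = atan2(E, N) = atan2(-0.001704, -0.0005000) = 253.6° ≈ 254°.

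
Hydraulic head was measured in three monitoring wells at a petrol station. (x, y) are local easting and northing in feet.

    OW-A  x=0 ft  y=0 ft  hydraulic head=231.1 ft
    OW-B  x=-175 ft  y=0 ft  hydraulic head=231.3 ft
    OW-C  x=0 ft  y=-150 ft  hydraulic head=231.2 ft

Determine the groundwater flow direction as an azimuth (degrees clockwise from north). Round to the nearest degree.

060°

∂h/∂x = (231.3 − 231.1) / (-175 − 0) = -0.001143
∂h/∂y = (231.2 − 231.1) / (-150 − 0) = -0.0006667
Flow direction (−∇h) has components (+0.001143 E, +0.0006667 N).
Azimuth = atan2(E, N) = atan2(+0.001143, +0.0006667) = 59.7° ≈ 060°.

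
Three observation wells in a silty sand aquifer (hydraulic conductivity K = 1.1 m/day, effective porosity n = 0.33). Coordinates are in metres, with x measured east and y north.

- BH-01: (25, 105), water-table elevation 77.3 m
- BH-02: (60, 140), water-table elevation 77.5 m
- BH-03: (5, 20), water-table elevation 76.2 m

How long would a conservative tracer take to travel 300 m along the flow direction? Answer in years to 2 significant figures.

14 years

Three-point gradient (reference BH-01): Δ to BH-02 = (35, 35, +0.2), Δ to BH-03 = (-20, -85, -1.1).
∂h/∂x = -0.009451, ∂h/∂y = +0.01516 (det = -2275).
|∇h| = √(-0.009451² + 0.01516²) = 0.01786
Seepage velocity v = K·i/n = 1.1 × 0.01786 / 0.33 = 0.05953 m/day.
t = 300 / 0.05953 = 5039 days = 13.8 years.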